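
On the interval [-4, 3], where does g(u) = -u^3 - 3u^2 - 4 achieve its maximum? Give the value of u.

-4

The derivative is -3u^2 - 6u, which vanishes at u = -2 and u = 0.
Compare values at every candidate in [-4, 3]: g(-4) = 12; g(-2) = -8; g(0) = -4; g(3) = -58.
Hence the absolute maximum is 12 at u = -4.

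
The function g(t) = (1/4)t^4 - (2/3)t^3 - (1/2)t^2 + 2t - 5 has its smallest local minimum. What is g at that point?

g'(t) = t^3 - 2t^2 - t + 2. Setting g'(t) = 0 gives t ∈ {-1, 1, 2}.
g''(t) = 3t^2 - 4t - 1. g''(-1) = 6 > 0 ⇒ local minimum; g''(1) = -2 < 0 ⇒ local maximum; g''(2) = 3 > 0 ⇒ local minimum.
Thus g has its smallest local minimum at t = -1, with value -79/12.

-79/12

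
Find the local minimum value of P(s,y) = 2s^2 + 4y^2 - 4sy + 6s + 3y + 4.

-85/8

∂P/∂s = 4s - 4y + 6 = 0 and ∂P/∂y = -4s + 8y + 3 = 0, so (s, y) = (-15/4, -9/4).
The Hessian has P_{ss} = 4, P_{yy} = 8, P_{sy} = -4, giving D = 16 > 0 with P_{ss} > 0, so the point is a local minimum.
P(-15/4, -9/4) = -85/8.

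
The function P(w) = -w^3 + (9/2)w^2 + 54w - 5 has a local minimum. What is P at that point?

-199/2

P'(w) = -3w^2 + 9w + 54. Setting P'(w) = 0 gives w ∈ {-3, 6}.
Since P''(w) = -6w + 9, we get P''(-3) = 27 > 0 ⇒ local minimum; P''(6) = -27 < 0 ⇒ local maximum.
So the local minimum value is P(-3) = -199/2.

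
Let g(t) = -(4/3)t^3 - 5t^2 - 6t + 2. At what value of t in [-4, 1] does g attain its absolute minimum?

1

The derivative is -4t^2 - 10t - 6, which vanishes at t = -3/2 and t = -1.
Candidates: g(-4) = 94/3, g(-3/2) = 17/4, g(-1) = 13/3, g(1) = -31/3.
So the minimum is g(1) = -31/3.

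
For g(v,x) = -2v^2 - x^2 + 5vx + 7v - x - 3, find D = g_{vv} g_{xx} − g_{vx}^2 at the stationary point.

∂g/∂v = -4v + 5x + 7 = 0 and ∂g/∂x = 5v - 2x - 1 = 0, so (v, x) = (-9/17, -31/17).
The Hessian has g_{vv} = -4, g_{xx} = -2, g_{vx} = 5, giving D = -17 < 0, so the point is a saddle point.
D = (-4)·(-2) − (5)^2 = -17.

-17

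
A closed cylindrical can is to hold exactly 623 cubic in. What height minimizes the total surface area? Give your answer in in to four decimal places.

With radius r and height h, πr²h = 623 so h = 623/(πr²), and S(r) = 2πr² + 2πrh = 2πr² + 2·623/r.
S'(r) = 4πr − 2·623/r² = 0 ⇒ r³ = 623/(2π), so r ≈ 4.6285 and h = 2r ≈ 9.2569.
S''(r) = 4π + 4·623/r³ > 0, so this is the minimum; S ≈ 403.8064.

9.2569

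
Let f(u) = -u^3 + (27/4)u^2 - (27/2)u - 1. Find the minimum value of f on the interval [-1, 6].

-55

Differentiating, f'(u) = -3u^2 + (27/2)u - 27/2; which vanishes at u = 3/2 and u = 3.
Candidates: f(-1) = 81/4; f(3/2) = -151/16; f(3) = -31/4; f(6) = -55.
The minimum over the interval is -55, attained at u = 6.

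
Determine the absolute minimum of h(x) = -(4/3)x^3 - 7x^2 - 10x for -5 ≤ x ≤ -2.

25/12

h'(x) = -4x^2 - 14x - 10, whose only zero in [-5, -2] is x = -5/2.
Candidates: h(-5) = 125/3,  h(-5/2) = 25/12,  h(-2) = 8/3.
Hence the absolute minimum is 25/12 at x = -5/2.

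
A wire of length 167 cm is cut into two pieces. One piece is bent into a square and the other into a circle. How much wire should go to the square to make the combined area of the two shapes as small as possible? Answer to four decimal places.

93.5366

Let x be the length used for the square. Square side x/4; circle radius (167−x)/(2π).
A(x) = (x/4)² + π·((167−x)/(2π))² = x²/16 + (167−x)²/(4π) for 0 ≤ x ≤ 167. A'(x) = x/8 − (167−x)/(2π) = 0 gives x = 4·167/(π+4) ≈ 93.5366.
A'' = 1/8 + 1/(2π) > 0, so this gives the minimum combined area; x ≈ 93.5366 cm to the square.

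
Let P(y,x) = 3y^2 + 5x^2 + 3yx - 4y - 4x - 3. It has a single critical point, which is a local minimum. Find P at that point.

∂P/∂y = 6y + 3x - 4 = 0 and ∂P/∂x = 3y + 10x - 4 = 0, so (y, x) = (28/51, 4/17).
The Hessian has P_{yy} = 6, P_{xx} = 10, P_{yx} = 3, giving D = 51 > 0 with P_{yy} > 0, so the point is a local minimum.
P(28/51, 4/17) = -233/51.

-233/51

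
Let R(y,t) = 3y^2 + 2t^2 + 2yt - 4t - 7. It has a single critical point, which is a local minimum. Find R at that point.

∂R/∂y = 6y + 2t = 0 and ∂R/∂t = 2y + 4t - 4 = 0, so (y, t) = (-2/5, 6/5).
The Hessian has R_{yy} = 6, R_{tt} = 4, R_{yt} = 2, giving D = 20 > 0 with R_{yy} > 0, so the point is a local minimum.
R(-2/5, 6/5) = -47/5.

-47/5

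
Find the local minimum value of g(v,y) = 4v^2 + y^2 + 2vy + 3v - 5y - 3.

∂g/∂v = 8v + 2y + 3 = 0 and ∂g/∂y = 2v + 2y - 5 = 0, so (v, y) = (-4/3, 23/6).
The Hessian has g_{vv} = 8, g_{yy} = 2, g_{vy} = 2, giving D = 12 > 0 with g_{vv} > 0, so the point is a local minimum.
g(-4/3, 23/6) = -175/12.

-175/12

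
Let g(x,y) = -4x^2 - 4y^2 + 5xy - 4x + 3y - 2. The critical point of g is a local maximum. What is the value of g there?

-38/39

∂g/∂x = -8x + 5y - 4 = 0 and ∂g/∂y = 5x - 8y + 3 = 0, so (x, y) = (-17/39, 4/39).
The Hessian has g_{xx} = -8, g_{yy} = -8, g_{xy} = 5, giving D = 39 > 0 with g_{xx} < 0, so the point is a local maximum.
g(-17/39, 4/39) = -38/39.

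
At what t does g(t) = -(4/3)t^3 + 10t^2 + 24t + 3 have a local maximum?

Critical points: g'(t) = -4t^2 + 20t + 24 vanishes at t = -1, 6.
g''(t) = -8t + 20. g''(-1) = 28 > 0 ⇒ local minimum; g''(6) = -28 < 0 ⇒ local maximum.
So the local maximum value is g(6) = 219.

6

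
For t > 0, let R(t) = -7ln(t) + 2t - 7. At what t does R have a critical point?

R'(t) = -7/t + 2 = 0 gives t = 7/2.
R''(t) = 7/t², which is positive for t > 0, so this is a local minimum.
R(7/2) = -7·ln(7/2) + 7 - 7 ≈ -8.7693.

7/2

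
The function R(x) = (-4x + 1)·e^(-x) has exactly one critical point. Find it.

By the product rule, R'(x) = (4x - 5)·e^(-x). Since e^(-x) > 0, the only critical point is x = 5/4.
R''(5/4) has the same sign as 4 > 0, so this is a local minimum.
R(5/4) = (-4)·e^(-5/4) ≈ -1.1460.

5/4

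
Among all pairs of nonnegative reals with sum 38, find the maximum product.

With x + y = 38, the product is P(x) = x(38 − x).
P'(x) = 38 − 2x = 0 gives x = 19; P'' = −2 < 0, so this is the maximum.
P = 19·19 = 361.

361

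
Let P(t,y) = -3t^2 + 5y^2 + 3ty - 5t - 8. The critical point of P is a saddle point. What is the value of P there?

-427/69

∂P/∂t = -6t + 3y - 5 = 0 and ∂P/∂y = 3t + 10y = 0, so (t, y) = (-50/69, 5/23).
The Hessian has P_{tt} = -6, P_{yy} = 10, P_{ty} = 3, giving D = -69 < 0, so the point is a saddle point.
P(-50/69, 5/23) = -427/69.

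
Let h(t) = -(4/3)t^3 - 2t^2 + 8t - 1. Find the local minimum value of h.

-43/3

h'(t) = -4t^2 - 4t + 8. Setting h'(t) = 0 gives t ∈ {-2, 1}.
Since h''(t) = -8t - 4, we get h''(-2) = 12 > 0 ⇒ local minimum; h''(1) = -12 < 0 ⇒ local maximum.
The local minimum is h(-2) = -43/3.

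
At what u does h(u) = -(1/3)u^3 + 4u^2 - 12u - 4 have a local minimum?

2

h'(u) = -u^2 + 8u - 12. Setting h'(u) = 0 gives u ∈ {2, 6}.
Since h''(u) = -2u + 8, we get h''(2) = 4 > 0 ⇒ local minimum; h''(6) = -4 < 0 ⇒ local maximum.
The local minimum is h(2) = -44/3.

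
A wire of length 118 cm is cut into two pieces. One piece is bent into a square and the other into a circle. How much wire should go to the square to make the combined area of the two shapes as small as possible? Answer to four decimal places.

Let x be the length used for the square. Square side x/4; circle radius (118−x)/(2π).
A(x) = (x/4)² + π·((118−x)/(2π))² = x²/16 + (118−x)²/(4π) for 0 ≤ x ≤ 118. A'(x) = x/8 − (118−x)/(2π) = 0 gives x = 4·118/(π+4) ≈ 66.0917.
A'' = 1/8 + 1/(2π) > 0, so this gives the minimum combined area; x ≈ 66.0917 cm to the square.

66.0917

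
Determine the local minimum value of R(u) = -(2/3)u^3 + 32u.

Critical points: R'(u) = -2u^2 + 32 vanishes at u = -4, 4.
Since R''(u) = -4u, we get R''(-4) = 16 > 0 ⇒ local minimum; R''(4) = -16 < 0 ⇒ local maximum.
The local minimum is R(-4) = -256/3.

-256/3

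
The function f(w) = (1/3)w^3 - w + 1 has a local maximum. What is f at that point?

5/3

Critical points: f'(w) = w^2 - 1 vanishes at w = -1, 1.
Since f''(w) = 2w, we get f''(-1) = -2 < 0 ⇒ local maximum; f''(1) = 2 > 0 ⇒ local minimum.
So the local maximum value is f(-1) = 5/3.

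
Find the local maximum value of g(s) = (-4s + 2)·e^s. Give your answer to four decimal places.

By the product rule, g'(s) = (-4s - 2)·e^s. Since e^s > 0, the only critical point is s = -1/2.
g''(-1/2) has the same sign as -4 < 0, so this is a local maximum.
g(-1/2) = (4)·e^(-1/2) ≈ 2.4261.

2.4261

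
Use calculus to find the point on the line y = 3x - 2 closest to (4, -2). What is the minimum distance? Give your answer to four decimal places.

3.7947

Minimize D(x)^2 = (x - 4)^2 + (3x)^2.
d/dx[D^2] = 2(x - 4) + 2·3·(3x) = 0 ⇒ x = 2/5.
Then y = -4/5 and the distance is √(72/5) ≈ 3.7947.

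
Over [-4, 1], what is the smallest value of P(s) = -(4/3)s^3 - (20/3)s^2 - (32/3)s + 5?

P'(s) = -4s^2 - (40/3)s - 32/3, which vanishes at s = -2 and s = -4/3.
Candidates: P(-4) = 79/3; P(-2) = 31/3; P(-4/3) = 853/81; P(1) = -41/3.
Hence the absolute minimum is -41/3 at s = 1.

-41/3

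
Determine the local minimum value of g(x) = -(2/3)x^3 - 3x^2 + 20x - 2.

-281/3

g'(x) = -2x^2 - 6x + 20 = 0 at x = -5, 2.
Since g''(x) = -4x - 6, we get g''(-5) = 14 > 0 ⇒ local minimum; g''(2) = -14 < 0 ⇒ local maximum.
So the local minimum value is g(-5) = -281/3.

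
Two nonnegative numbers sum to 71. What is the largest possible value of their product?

5041/4

With x + y = 71, the product is P(x) = x(71 − x).
P'(x) = 71 − 2x = 0 gives x = 71/2; P'' = −2 < 0, so this is the maximum.
P = 71/2·71/2 = 5041/4.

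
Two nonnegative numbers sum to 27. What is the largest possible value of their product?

With x + y = 27, the product is P(x) = x(27 − x).
P'(x) = 27 − 2x = 0 gives x = 27/2; P'' = −2 < 0, so this is the maximum.
P = 27/2·27/2 = 729/4.

729/4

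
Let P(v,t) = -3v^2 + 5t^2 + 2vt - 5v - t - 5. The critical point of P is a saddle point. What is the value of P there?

∂P/∂v = -6v + 2t - 5 = 0 and ∂P/∂t = 2v + 10t - 1 = 0, so (v, t) = (-3/4, 1/4).
The Hessian has P_{vv} = -6, P_{tt} = 10, P_{vt} = 2, giving D = -64 < 0, so the point is a saddle point.
P(-3/4, 1/4) = -13/4.

-13/4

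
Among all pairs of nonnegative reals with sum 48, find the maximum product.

With x + y = 48, the product is P(x) = x(48 − x).
P'(x) = 48 − 2x = 0 gives x = 24; P'' = −2 < 0, so this is the maximum.
P = 24·24 = 576.

576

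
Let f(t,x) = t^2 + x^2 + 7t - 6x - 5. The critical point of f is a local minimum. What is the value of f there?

-105/4

∂f/∂t = 2t + 7 = 0 and ∂f/∂x = 2x - 6 = 0, so (t, x) = (-7/2, 3).
The Hessian has f_{tt} = 2, f_{xx} = 2, f_{tx} = 0, giving D = 4 > 0 with f_{tt} > 0, so the point is a local minimum.
f(-7/2, 3) = -105/4.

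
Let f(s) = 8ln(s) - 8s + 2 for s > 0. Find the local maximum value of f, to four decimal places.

-6.0000

f'(s) = 8/s − 8 = 0 gives s = 1.
f''(s) = -8/s², which is negative for s > 0, so this is a local maximum.
f(1) = 8·ln(1) - 8 + 2 ≈ -6.0000.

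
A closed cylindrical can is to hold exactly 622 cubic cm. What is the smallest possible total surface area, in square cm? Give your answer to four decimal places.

403.3742

With radius r and height h, πr²h = 622 so h = 622/(πr²), and S(r) = 2πr² + 2πrh = 2πr² + 2·622/r.
S'(r) = 4πr − 2·622/r² = 0 ⇒ r³ = 622/(2π), so r ≈ 4.6260 and h = 2r ≈ 9.2520.
S''(r) = 4π + 4·622/r³ > 0, so this is the minimum; S ≈ 403.3742.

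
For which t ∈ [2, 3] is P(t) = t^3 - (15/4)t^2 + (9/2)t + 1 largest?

Differentiating, P'(t) = 3t^2 - (15/2)t + 9/2; which has no zeros in [2, 3].
Candidates: P(2) = 3, P(3) = 31/4.
The maximum over the interval is 31/4, attained at t = 3.

3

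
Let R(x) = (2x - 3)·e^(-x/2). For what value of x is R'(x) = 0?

7/2

Differentiating with the product rule gives R'(x) = (-x + 7/2)·e^(-x/2). Since e^(-x/2) > 0, the only critical point is x = 7/2.
R''(7/2) has the same sign as -1 < 0, so this is a local maximum.
R(7/2) = (4)·e^(-7/4) ≈ 0.6951.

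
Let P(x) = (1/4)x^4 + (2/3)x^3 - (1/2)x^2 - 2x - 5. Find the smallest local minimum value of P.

-79/12

P'(x) = x^3 + 2x^2 - x - 2 = 0 at x = -2, -1, 1.
Second-derivative test with P''(x) = 3x^2 + 4x - 1: P''(-2) = 3 > 0 ⇒ local minimum; P''(-1) = -2 < 0 ⇒ local maximum; P''(1) = 6 > 0 ⇒ local minimum.
The smallest local minimum is P(1) = -79/12.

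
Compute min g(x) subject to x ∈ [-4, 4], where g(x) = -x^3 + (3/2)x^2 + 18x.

-22

The derivative is -3x^2 + 3x + 18, which vanishes at x = -2 and x = 3.
Evaluating at the critical points and endpoints: g(-4) = 16,  g(-2) = -22,  g(3) = 81/2,  g(4) = 32.
Hence the absolute minimum is -22 at x = -2.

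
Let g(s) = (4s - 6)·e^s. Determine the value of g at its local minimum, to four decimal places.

Differentiating with the product rule gives g'(s) = (4s - 2)·e^s. Since e^s > 0, the only critical point is s = 1/2.
g''(1/2) has the same sign as 4 > 0, so this is a local minimum.
g(1/2) = (-4)·e^(1/2) ≈ -6.5949.

-6.5949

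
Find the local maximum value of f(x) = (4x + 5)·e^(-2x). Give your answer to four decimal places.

8.9634

By the product rule, f'(x) = (-8x - 6)·e^(-2x). Since e^(-2x) > 0, the only critical point is x = -3/4.
f''(-3/4) has the same sign as -8 < 0, so this is a local maximum.
f(-3/4) = (2)·e^(3/2) ≈ 8.9634.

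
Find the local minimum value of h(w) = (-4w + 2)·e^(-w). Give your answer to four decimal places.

-0.8925

Differentiating with the product rule gives h'(w) = (4w - 6)·e^(-w). Since e^(-w) > 0, the only critical point is w = 3/2.
h''(3/2) has the same sign as 4 > 0, so this is a local minimum.
h(3/2) = (-4)·e^(-3/2) ≈ -0.8925.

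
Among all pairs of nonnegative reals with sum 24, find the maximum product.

With x + y = 24, the product is P(x) = x(24 − x).
P'(x) = 24 − 2x = 0 gives x = 12; P'' = −2 < 0, so this is the maximum.
P = 12·12 = 144.

144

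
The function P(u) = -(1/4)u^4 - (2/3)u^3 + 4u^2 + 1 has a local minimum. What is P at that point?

1

Critical points: P'(u) = -u^3 - 2u^2 + 8u vanishes at u = -4, 0, 2.
P''(u) = -3u^2 - 4u + 8. P''(-4) = -24 < 0 ⇒ local maximum; P''(0) = 8 > 0 ⇒ local minimum; P''(2) = -12 < 0 ⇒ local maximum.
So the local minimum value is P(0) = 1.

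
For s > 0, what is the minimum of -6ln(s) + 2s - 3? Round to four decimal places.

P'(s) = -6/s + 2 = 0 gives s = 3.
P''(s) = 6/s², which is positive for s > 0, so this is a local minimum.
P(3) = -6·ln(3) + 6 - 3 ≈ -3.5917.

-3.5917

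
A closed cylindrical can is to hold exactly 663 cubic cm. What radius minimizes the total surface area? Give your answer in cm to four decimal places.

4.7255

With radius r and height h, πr²h = 663 so h = 663/(πr²), and S(r) = 2πr² + 2πrh = 2πr² + 2·663/r.
S'(r) = 4πr − 2·663/r² = 0 ⇒ r³ = 663/(2π), so r ≈ 4.7255 and h = 2r ≈ 9.4509.
S''(r) = 4π + 4·663/r³ > 0, so this is the minimum; S ≈ 420.9110.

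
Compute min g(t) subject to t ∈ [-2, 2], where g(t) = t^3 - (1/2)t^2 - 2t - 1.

-7

g'(t) = 3t^2 - t - 2, which vanishes at t = -2/3 and t = 1.
Compare values at every candidate in [-2, 2]: g(-2) = -7; g(-2/3) = -5/27; g(1) = -5/2; g(2) = 1.
The minimum over the interval is -7, attained at t = -2.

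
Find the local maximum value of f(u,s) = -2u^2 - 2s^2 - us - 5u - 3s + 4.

113/15

∂f/∂u = -4u - s - 5 = 0 and ∂f/∂s = -u - 4s - 3 = 0, so (u, s) = (-17/15, -7/15).
The Hessian has f_{uu} = -4, f_{ss} = -4, f_{us} = -1, giving D = 15 > 0 with f_{uu} < 0, so the point is a local maximum.
f(-17/15, -7/15) = 113/15.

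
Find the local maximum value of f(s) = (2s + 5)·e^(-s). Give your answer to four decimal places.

8.9634

f'(s) = 2·e^(-s) + (2s + 5)·(-1)·e^(-s) = (-2s - 3)·e^(-s). Since e^(-s) > 0, the only critical point is s = -3/2.
f''(-3/2) has the same sign as -2 < 0, so this is a local maximum.
f(-3/2) = (2)·e^(3/2) ≈ 8.9634.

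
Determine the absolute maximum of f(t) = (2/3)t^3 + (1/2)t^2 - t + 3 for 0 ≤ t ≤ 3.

Differentiating, f'(t) = 2t^2 + t - 1; whose only zero in [0, 3] is t = 1/2.
Evaluating at the critical points and endpoints: f(0) = 3,  f(1/2) = 65/24,  f(3) = 45/2.
The maximum over the interval is 45/2, attained at t = 3.

45/2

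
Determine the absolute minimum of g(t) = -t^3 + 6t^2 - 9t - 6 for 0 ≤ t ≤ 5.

Differentiating, g'(t) = -3t^2 + 12t - 9; which vanishes at t = 1 and t = 3.
Compare values at every candidate in [0, 5]: g(0) = -6,  g(1) = -10,  g(3) = -6,  g(5) = -26.
So the minimum is g(5) = -26.

-26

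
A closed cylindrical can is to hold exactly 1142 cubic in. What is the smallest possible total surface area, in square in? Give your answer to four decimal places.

With radius r and height h, πr²h = 1142 so h = 1142/(πr²), and S(r) = 2πr² + 2πrh = 2πr² + 2·1142/r.
S'(r) = 4πr − 2·1142/r² = 0 ⇒ r³ = 1142/(2π), so r ≈ 5.6645 and h = 2r ≈ 11.3290.
S''(r) = 4π + 4·1142/r³ > 0, so this is the minimum; S ≈ 604.8188.

604.8188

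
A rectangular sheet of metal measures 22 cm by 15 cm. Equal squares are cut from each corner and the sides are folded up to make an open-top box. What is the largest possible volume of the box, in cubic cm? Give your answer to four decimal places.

432.2349

With cut size x, the volume is V(x) = x(22 − 2x)(15 − 2x) for 0 < x < 7.5.
V'(x) = 12x^2 − 148x + 330. Setting V'(x) = 0 gives x ≈ 2.9220 (the root in (0, 7.5)).
V''(x) = 24x − 148 is negative there, so this is the maximum; V ≈ 432.2349.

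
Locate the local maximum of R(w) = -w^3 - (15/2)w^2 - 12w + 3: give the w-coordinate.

Critical points: R'(w) = -3w^2 - 15w - 12 vanishes at w = -4, -1.
R''(w) = -6w - 15. R''(-4) = 9 > 0 ⇒ local minimum; R''(-1) = -9 < 0 ⇒ local maximum.
So the local maximum value is R(-1) = 17/2.

-1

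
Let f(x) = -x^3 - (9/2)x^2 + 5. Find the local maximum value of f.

5

Critical points: f'(x) = -3x^2 - 9x vanishes at x = -3, 0.
f''(x) = -6x - 9. f''(-3) = 9 > 0 ⇒ local minimum; f''(0) = -9 < 0 ⇒ local maximum.
So the local maximum value is f(0) = 5.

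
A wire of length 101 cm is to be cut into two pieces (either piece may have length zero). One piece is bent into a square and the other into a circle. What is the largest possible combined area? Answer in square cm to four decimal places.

811.7698

Let x be the length used for the square. Square side x/4; circle radius (101−x)/(2π).
A(x) = (x/4)² + π·((101−x)/(2π))² = x²/16 + (101−x)²/(4π) for 0 ≤ x ≤ 101. A'(x) = x/8 − (101−x)/(2π) = 0 gives x = 4·101/(π+4) ≈ 56.5700.
A'' > 0, so the interior critical point is a minimum; the maximum is at an endpoint. A(0) = 811.7698 and A(101) = 637.5625, so the largest area is 811.7698.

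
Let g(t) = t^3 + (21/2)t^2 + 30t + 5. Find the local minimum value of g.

g'(t) = 3t^2 + 21t + 30 = 0 at t = -5, -2.
Since g''(t) = 6t + 21, we get g''(-5) = -9 < 0 ⇒ local maximum; g''(-2) = 9 > 0 ⇒ local minimum.
So the local minimum value is g(-2) = -21.

-21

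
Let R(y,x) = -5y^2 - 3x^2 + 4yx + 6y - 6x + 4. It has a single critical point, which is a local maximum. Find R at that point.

∂R/∂y = -10y + 4x + 6 = 0 and ∂R/∂x = 4y - 6x - 6 = 0, so (y, x) = (3/11, -9/11).
The Hessian has R_{yy} = -10, R_{xx} = -6, R_{yx} = 4, giving D = 44 > 0 with R_{yy} < 0, so the point is a local maximum.
R(3/11, -9/11) = 80/11.

80/11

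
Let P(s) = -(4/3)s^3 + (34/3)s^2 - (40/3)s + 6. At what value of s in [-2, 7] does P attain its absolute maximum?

Differentiating, P'(s) = -4s^2 + (68/3)s - 40/3; which vanishes at s = 2/3 and s = 5.
Candidates: P(-2) = 266/3, P(2/3) = 142/81, P(5) = 56, P(7) = 32/3.
The maximum over the interval is 266/3, attained at s = -2.

-2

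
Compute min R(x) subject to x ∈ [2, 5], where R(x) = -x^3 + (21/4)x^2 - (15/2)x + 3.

-113/4

R'(x) = -3x^2 + (21/2)x - 15/2, whose only zero in [2, 5] is x = 5/2.
Evaluating at the critical points and endpoints: R(2) = 1, R(5/2) = 23/16, R(5) = -113/4.
The minimum over the interval is -113/4, attained at x = 5.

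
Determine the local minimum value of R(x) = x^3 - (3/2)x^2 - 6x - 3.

-13

R'(x) = 3x^2 - 3x - 6 = 0 at x = -1, 2.
Second-derivative test with R''(x) = 6x - 3: R''(-1) = -9 < 0 ⇒ local maximum; R''(2) = 9 > 0 ⇒ local minimum.
Thus R has its local minimum at x = 2, with value -13.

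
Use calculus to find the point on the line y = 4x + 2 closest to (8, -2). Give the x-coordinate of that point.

Minimize D(x)^2 = (x - 8)^2 + (4x + 4)^2.
d/dx[D^2] = 2(x - 8) + 2·4·(4x + 4) = 0 ⇒ x = -8/17.
Then y = 2/17 and the distance is √(1296/17) ≈ 8.7313.

-8/17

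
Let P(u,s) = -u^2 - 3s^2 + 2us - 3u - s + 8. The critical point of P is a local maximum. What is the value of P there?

∂P/∂u = -2u + 2s - 3 = 0 and ∂P/∂s = 2u - 6s - 1 = 0, so (u, s) = (-5/2, -1).
The Hessian has P_{uu} = -2, P_{ss} = -6, P_{us} = 2, giving D = 8 > 0 with P_{uu} < 0, so the point is a local maximum.
P(-5/2, -1) = 49/4.

49/4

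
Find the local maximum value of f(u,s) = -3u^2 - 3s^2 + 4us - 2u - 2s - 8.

∂f/∂u = -6u + 4s - 2 = 0 and ∂f/∂s = 4u - 6s - 2 = 0, so (u, s) = (-1, -1).
The Hessian has f_{uu} = -6, f_{ss} = -6, f_{us} = 4, giving D = 20 > 0 with f_{uu} < 0, so the point is a local maximum.
f(-1, -1) = -6.

-6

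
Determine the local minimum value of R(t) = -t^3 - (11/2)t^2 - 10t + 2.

8

Critical points: R'(t) = -3t^2 - 11t - 10 vanishes at t = -2, -5/3.
Second-derivative test with R''(t) = -6t - 11: R''(-2) = 1 > 0 ⇒ local minimum; R''(-5/3) = -1 < 0 ⇒ local maximum.
So the local minimum value is R(-2) = 8.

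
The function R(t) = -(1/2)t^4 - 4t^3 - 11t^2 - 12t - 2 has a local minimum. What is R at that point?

Critical points: R'(t) = -2t^3 - 12t^2 - 22t - 12 vanishes at t = -3, -2, -1.
Since R''(t) = -6t^2 - 24t - 22, we get R''(-3) = -4 < 0 ⇒ local maximum; R''(-2) = 2 > 0 ⇒ local minimum; R''(-1) = -4 < 0 ⇒ local maximum.
Thus R has its local minimum at t = -2, with value 2.

2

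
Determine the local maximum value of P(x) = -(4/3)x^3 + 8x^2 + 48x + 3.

291

P'(x) = -4x^2 + 16x + 48. Setting P'(x) = 0 gives x ∈ {-2, 6}.
Second-derivative test with P''(x) = -8x + 16: P''(-2) = 32 > 0 ⇒ local minimum; P''(6) = -32 < 0 ⇒ local maximum.
So the local maximum value is P(6) = 291.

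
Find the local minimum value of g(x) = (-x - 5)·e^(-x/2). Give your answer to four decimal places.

-8.9634

g'(x) = (-1)·e^(-x/2) + (-x - 5)·(-1/2)·e^(-x/2) = ((1/2)x + 3/2)·e^(-x/2). Since e^(-x/2) > 0, the only critical point is x = -3.
g''(-3) has the same sign as 1/2 > 0, so this is a local minimum.
g(-3) = (-2)·e^(3/2) ≈ -8.9634.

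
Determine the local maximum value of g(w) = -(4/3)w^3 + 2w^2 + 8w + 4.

Critical points: g'(w) = -4w^2 + 4w + 8 vanishes at w = -1, 2.
Second-derivative test with g''(w) = -8w + 4: g''(-1) = 12 > 0 ⇒ local minimum; g''(2) = -12 < 0 ⇒ local maximum.
So the local maximum value is g(2) = 52/3.

52/3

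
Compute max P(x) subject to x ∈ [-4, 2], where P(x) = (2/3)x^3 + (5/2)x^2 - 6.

28/3

Differentiating, P'(x) = 2x^2 + 5x; which vanishes at x = -5/2 and x = 0.
Candidates: P(-4) = -26/3, P(-5/2) = -19/24, P(0) = -6, P(2) = 28/3.
Hence the absolute maximum is 28/3 at x = 2.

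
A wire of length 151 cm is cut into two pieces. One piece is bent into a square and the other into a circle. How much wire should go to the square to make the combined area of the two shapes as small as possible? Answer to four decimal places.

84.5750

Let x be the length used for the square. Square side x/4; circle radius (151−x)/(2π).
A(x) = (x/4)² + π·((151−x)/(2π))² = x²/16 + (151−x)²/(4π) for 0 ≤ x ≤ 151. A'(x) = x/8 − (151−x)/(2π) = 0 gives x = 4·151/(π+4) ≈ 84.5750.
A'' = 1/8 + 1/(2π) > 0, so this gives the minimum combined area; x ≈ 84.5750 cm to the square.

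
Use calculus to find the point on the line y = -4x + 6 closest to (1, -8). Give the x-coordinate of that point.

Minimize D(x)^2 = (x - 1)^2 + (-4x + 14)^2.
d/dx[D^2] = 2(x - 1) + 2·(-4)·(-4x + 14) = 0 ⇒ x = 57/17.
Then y = -126/17 and the distance is √(100/17) ≈ 2.4254.

57/17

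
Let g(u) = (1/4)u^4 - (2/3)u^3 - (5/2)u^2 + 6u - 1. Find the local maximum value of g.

g'(u) = u^3 - 2u^2 - 5u + 6 = 0 at u = -2, 1, 3.
Second-derivative test with g''(u) = 3u^2 - 4u - 5: g''(-2) = 15 > 0 ⇒ local minimum; g''(1) = -6 < 0 ⇒ local maximum; g''(3) = 10 > 0 ⇒ local minimum.
So the local maximum value is g(1) = 25/12.

25/12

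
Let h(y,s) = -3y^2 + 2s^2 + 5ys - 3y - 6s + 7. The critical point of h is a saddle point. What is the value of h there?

∂h/∂y = -6y + 5s - 3 = 0 and ∂h/∂s = 5y + 4s - 6 = 0, so (y, s) = (18/49, 51/49).
The Hessian has h_{yy} = -6, h_{ss} = 4, h_{ys} = 5, giving D = -49 < 0, so the point is a saddle point.
h(18/49, 51/49) = 163/49.

163/49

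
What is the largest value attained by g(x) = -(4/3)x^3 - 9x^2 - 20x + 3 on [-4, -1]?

73/3

Differentiating, g'(x) = -4x^2 - 18x - 20; which vanishes at x = -5/2 and x = -2.
Evaluating at the critical points and endpoints: g(-4) = 73/3,  g(-5/2) = 211/12,  g(-2) = 53/3,  g(-1) = 46/3.
So the maximum is g(-4) = 73/3.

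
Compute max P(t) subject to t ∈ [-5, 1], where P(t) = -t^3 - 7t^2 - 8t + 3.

149/27

P'(t) = -3t^2 - 14t - 8, which vanishes at t = -4 and t = -2/3.
Candidates: P(-5) = -7, P(-4) = -13, P(-2/3) = 149/27, P(1) = -13.
The maximum over the interval is 149/27, attained at t = -2/3.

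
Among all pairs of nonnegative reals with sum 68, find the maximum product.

With x + y = 68, the product is P(x) = x(68 − x).
P'(x) = 68 − 2x = 0 gives x = 34; P'' = −2 < 0, so this is the maximum.
P = 34·34 = 1156.

1156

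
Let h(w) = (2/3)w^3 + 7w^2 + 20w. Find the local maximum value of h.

h'(w) = 2w^2 + 14w + 20. Setting h'(w) = 0 gives w ∈ {-5, -2}.
Second-derivative test with h''(w) = 4w + 14: h''(-5) = -6 < 0 ⇒ local maximum; h''(-2) = 6 > 0 ⇒ local minimum.
The local maximum is h(-5) = -25/3.

-25/3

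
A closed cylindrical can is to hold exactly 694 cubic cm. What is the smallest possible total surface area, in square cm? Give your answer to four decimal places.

433.9312

With radius r and height h, πr²h = 694 so h = 694/(πr²), and S(r) = 2πr² + 2πrh = 2πr² + 2·694/r.
S'(r) = 4πr − 2·694/r² = 0 ⇒ r³ = 694/(2π), so r ≈ 4.7980 and h = 2r ≈ 9.5960.
S''(r) = 4π + 4·694/r³ > 0, so this is the minimum; S ≈ 433.9312.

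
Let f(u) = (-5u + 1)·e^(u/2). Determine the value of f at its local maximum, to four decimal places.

4.0657

By the product rule, f'(u) = (-(5/2)u - 9/2)·e^(u/2). Since e^(u/2) > 0, the only critical point is u = -9/5.
f''(-9/5) has the same sign as -5/2 < 0, so this is a local maximum.
f(-9/5) = (10)·e^(-9/10) ≈ 4.0657.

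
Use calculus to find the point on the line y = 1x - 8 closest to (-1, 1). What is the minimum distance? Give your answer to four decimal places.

7.0711

Minimize D(x)^2 = (x + 1)^2 + (x - 9)^2.
d/dx[D^2] = 2(x + 1) + 2·1·(x - 9) = 0 ⇒ x = 4.
Then y = -4 and the distance is √(50) ≈ 7.0711.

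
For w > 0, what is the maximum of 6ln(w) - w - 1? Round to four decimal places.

h'(w) = 6/w − 1 = 0 gives w = 6.
h''(w) = -6/w², which is negative for w > 0, so this is a local maximum.
h(6) = 6·ln(6) - 6 - 1 ≈ 3.7506.

3.7506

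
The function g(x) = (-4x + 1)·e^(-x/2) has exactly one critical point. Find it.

9/4

Differentiating with the product rule gives g'(x) = (2x - 9/2)·e^(-x/2). Since e^(-x/2) > 0, the only critical point is x = 9/4.
g''(9/4) has the same sign as 2 > 0, so this is a local minimum.
g(9/4) = (-8)·e^(-9/8) ≈ -2.5972.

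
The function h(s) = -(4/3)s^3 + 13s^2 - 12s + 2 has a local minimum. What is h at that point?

Critical points: h'(s) = -4s^2 + 26s - 12 vanishes at s = 1/2, 6.
Second-derivative test with h''(s) = -8s + 26: h''(1/2) = 22 > 0 ⇒ local minimum; h''(6) = -22 < 0 ⇒ local maximum.
The local minimum is h(1/2) = -11/12.

-11/12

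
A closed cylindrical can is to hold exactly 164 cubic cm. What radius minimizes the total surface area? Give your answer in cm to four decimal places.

With radius r and height h, πr²h = 164 so h = 164/(πr²), and S(r) = 2πr² + 2πrh = 2πr² + 2·164/r.
S'(r) = 4πr − 2·164/r² = 0 ⇒ r³ = 164/(2π), so r ≈ 2.9663 and h = 2r ≈ 5.9327.
S''(r) = 4π + 4·164/r³ > 0, so this is the minimum; S ≈ 165.8608.

2.9663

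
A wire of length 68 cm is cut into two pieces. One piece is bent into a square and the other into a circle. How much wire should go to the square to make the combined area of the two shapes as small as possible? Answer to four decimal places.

38.0867

Let x be the length used for the square. Square side x/4; circle radius (68−x)/(2π).
A(x) = (x/4)² + π·((68−x)/(2π))² = x²/16 + (68−x)²/(4π) for 0 ≤ x ≤ 68. A'(x) = x/8 − (68−x)/(2π) = 0 gives x = 4·68/(π+4) ≈ 38.0867.
A'' = 1/8 + 1/(2π) > 0, so this gives the minimum combined area; x ≈ 38.0867 cm to the square.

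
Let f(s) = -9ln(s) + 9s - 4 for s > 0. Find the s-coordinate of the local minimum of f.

f'(s) = -9/s + 9 = 0 gives s = 1.
f''(s) = 9/s², which is positive for s > 0, so this is a local minimum.
f(1) = -9·ln(1) + 9 - 4 ≈ 5.0000.

1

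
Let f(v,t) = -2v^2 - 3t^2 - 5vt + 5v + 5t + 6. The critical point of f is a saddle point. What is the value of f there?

∂f/∂v = -4v - 5t + 5 = 0 and ∂f/∂t = -5v - 6t + 5 = 0, so (v, t) = (-5, 5).
The Hessian has f_{vv} = -4, f_{tt} = -6, f_{vt} = -5, giving D = -1 < 0, so the point is a saddle point.
f(-5, 5) = 6.

6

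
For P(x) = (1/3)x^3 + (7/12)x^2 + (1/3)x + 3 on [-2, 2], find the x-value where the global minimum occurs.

-2

Differentiating, P'(x) = x^2 + (7/6)x + 1/3; which vanishes at x = -2/3 and x = -1/2.
Evaluating at the critical points and endpoints: P(-2) = 2, P(-2/3) = 238/81, P(-1/2) = 47/16, P(2) = 26/3.
Hence the absolute minimum is 2 at x = -2.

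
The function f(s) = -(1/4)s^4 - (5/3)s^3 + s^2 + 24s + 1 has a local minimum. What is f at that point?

f'(s) = -s^3 - 5s^2 + 2s + 24 = 0 at s = -4, -3, 2.
Second-derivative test with f''(s) = -3s^2 - 10s + 2: f''(-4) = -6 < 0 ⇒ local maximum; f''(-3) = 5 > 0 ⇒ local minimum; f''(2) = -30 < 0 ⇒ local maximum.
So the local minimum value is f(-3) = -149/4.

-149/4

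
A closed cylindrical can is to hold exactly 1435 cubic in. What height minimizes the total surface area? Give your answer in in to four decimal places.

12.2251

With radius r and height h, πr²h = 1435 so h = 1435/(πr²), and S(r) = 2πr² + 2πrh = 2πr² + 2·1435/r.
S'(r) = 4πr − 2·1435/r² = 0 ⇒ r³ = 1435/(2π), so r ≈ 6.1126 and h = 2r ≈ 12.2251.
S''(r) = 4π + 4·1435/r³ > 0, so this is the minimum; S ≈ 704.2861.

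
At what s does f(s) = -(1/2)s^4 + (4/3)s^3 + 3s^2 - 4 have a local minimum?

f'(s) = -2s^3 + 4s^2 + 6s = 0 at s = -1, 0, 3.
Since f''(s) = -6s^2 + 8s + 6, we get f''(-1) = -8 < 0 ⇒ local maximum; f''(0) = 6 > 0 ⇒ local minimum; f''(3) = -24 < 0 ⇒ local maximum.
The local minimum is f(0) = -4.

0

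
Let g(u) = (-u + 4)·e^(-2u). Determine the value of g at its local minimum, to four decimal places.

By the product rule, g'(u) = (2u - 9)·e^(-2u). Since e^(-2u) > 0, the only critical point is u = 9/2.
g''(9/2) has the same sign as 2 > 0, so this is a local minimum.
g(9/2) = (-1/2)·e^(-9) ≈ -0.0001.

-0.0001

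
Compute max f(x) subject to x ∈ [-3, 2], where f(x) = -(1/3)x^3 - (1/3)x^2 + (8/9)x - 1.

Differentiating, f'(x) = -x^2 - (2/3)x + 8/9; which vanishes at x = -4/3 and x = 2/3.
Compare values at every candidate in [-3, 2]: f(-3) = 7/3,  f(-4/3) = -161/81,  f(2/3) = -53/81,  f(2) = -29/9.
The maximum over the interval is 7/3, attained at x = -3.

7/3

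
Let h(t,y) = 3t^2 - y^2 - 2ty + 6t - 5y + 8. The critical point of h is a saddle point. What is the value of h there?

∂h/∂t = 6t - 2y + 6 = 0 and ∂h/∂y = -2t - 2y - 5 = 0, so (t, y) = (-11/8, -9/8).
The Hessian has h_{tt} = 6, h_{yy} = -2, h_{ty} = -2, giving D = -16 < 0, so the point is a saddle point.
h(-11/8, -9/8) = 107/16.

107/16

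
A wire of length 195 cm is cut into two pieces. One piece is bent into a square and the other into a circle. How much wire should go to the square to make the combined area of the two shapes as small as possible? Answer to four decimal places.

109.2193

Let x be the length used for the square. Square side x/4; circle radius (195−x)/(2π).
A(x) = (x/4)² + π·((195−x)/(2π))² = x²/16 + (195−x)²/(4π) for 0 ≤ x ≤ 195. A'(x) = x/8 − (195−x)/(2π) = 0 gives x = 4·195/(π+4) ≈ 109.2193.
A'' = 1/8 + 1/(2π) > 0, so this gives the minimum combined area; x ≈ 109.2193 cm to the square.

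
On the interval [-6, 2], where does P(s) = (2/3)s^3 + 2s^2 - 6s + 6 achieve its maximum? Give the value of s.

Differentiating, P'(s) = 2s^2 + 4s - 6; which vanishes at s = -3 and s = 1.
Candidates: P(-6) = -30, P(-3) = 24, P(1) = 8/3, P(2) = 22/3.
So the maximum is P(-3) = 24.

-3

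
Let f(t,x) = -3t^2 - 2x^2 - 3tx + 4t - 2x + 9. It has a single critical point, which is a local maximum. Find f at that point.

∂f/∂t = -6t - 3x + 4 = 0 and ∂f/∂x = -3t - 4x - 2 = 0, so (t, x) = (22/15, -8/5).
The Hessian has f_{tt} = -6, f_{xx} = -4, f_{tx} = -3, giving D = 15 > 0 with f_{tt} < 0, so the point is a local maximum.
f(22/15, -8/5) = 203/15.

203/15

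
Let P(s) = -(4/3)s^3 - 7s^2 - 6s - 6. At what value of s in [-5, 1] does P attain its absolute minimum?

1

Differentiating, P'(s) = -4s^2 - 14s - 6; which vanishes at s = -3 and s = -1/2.
Evaluating at the critical points and endpoints: P(-5) = 47/3, P(-3) = -15, P(-1/2) = -55/12, P(1) = -61/3.
The minimum over the interval is -61/3, attained at s = 1.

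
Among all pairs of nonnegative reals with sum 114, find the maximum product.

3249

With x + y = 114, the product is P(x) = x(114 − x).
P'(x) = 114 − 2x = 0 gives x = 57; P'' = −2 < 0, so this is the maximum.
P = 57·57 = 3249.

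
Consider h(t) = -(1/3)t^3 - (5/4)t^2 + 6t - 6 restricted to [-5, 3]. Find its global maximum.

h'(t) = -t^2 - (5/2)t + 6, which vanishes at t = -4 and t = 3/2.
Compare values at every candidate in [-5, 3]: h(-5) = -307/12; h(-4) = -86/3; h(3/2) = -15/16; h(3) = -33/4.
So the maximum is h(3/2) = -15/16.

-15/16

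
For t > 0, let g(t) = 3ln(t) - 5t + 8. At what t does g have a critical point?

3/5

g'(t) = 3/t − 5 = 0 gives t = 3/5.
g''(t) = -3/t², which is negative for t > 0, so this is a local maximum.
g(3/5) = 3·ln(3/5) - 3 + 8 ≈ 3.4675.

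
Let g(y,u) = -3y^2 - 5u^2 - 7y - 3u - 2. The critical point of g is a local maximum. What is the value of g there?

∂g/∂y = -6y - 7 = 0 and ∂g/∂u = -10u - 3 = 0, so (y, u) = (-7/6, -3/10).
The Hessian has g_{yy} = -6, g_{uu} = -10, g_{yu} = 0, giving D = 60 > 0 with g_{yy} < 0, so the point is a local maximum.
g(-7/6, -3/10) = 38/15.

38/15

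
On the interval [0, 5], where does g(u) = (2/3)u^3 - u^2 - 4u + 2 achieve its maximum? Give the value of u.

g'(u) = 2u^2 - 2u - 4, whose only zero in [0, 5] is u = 2.
Evaluating at the critical points and endpoints: g(0) = 2; g(2) = -14/3; g(5) = 121/3.
Hence the absolute maximum is 121/3 at u = 5.

5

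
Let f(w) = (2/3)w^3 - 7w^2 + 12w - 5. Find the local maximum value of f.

f'(w) = 2w^2 - 14w + 12 = 0 at w = 1, 6.
Since f''(w) = 4w - 14, we get f''(1) = -10 < 0 ⇒ local maximum; f''(6) = 10 > 0 ⇒ local minimum.
Thus f has its local maximum at w = 1, with value 2/3.

2/3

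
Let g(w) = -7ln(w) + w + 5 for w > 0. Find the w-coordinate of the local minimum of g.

g'(w) = -7/w + 1 = 0 gives w = 7.
g''(w) = 7/w², which is positive for w > 0, so this is a local minimum.
g(7) = -7·ln(7) + 7 + 5 ≈ -1.6214.

7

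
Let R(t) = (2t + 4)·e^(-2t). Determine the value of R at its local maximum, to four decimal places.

R'(t) = 2·e^(-2t) + (2t + 4)·(-2)·e^(-2t) = (-4t - 6)·e^(-2t). Since e^(-2t) > 0, the only critical point is t = -3/2.
R''(-3/2) has the same sign as -4 < 0, so this is a local maximum.
R(-3/2) = (1)·e^(3) ≈ 20.0855.

20.0855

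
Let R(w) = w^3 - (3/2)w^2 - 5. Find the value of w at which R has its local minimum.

R'(w) = 3w^2 - 3w = 0 at w = 0, 1.
Since R''(w) = 6w - 3, we get R''(0) = -3 < 0 ⇒ local maximum; R''(1) = 3 > 0 ⇒ local minimum.
So the local minimum value is R(1) = -11/2.

1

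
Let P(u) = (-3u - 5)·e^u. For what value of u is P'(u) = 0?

By the product rule, P'(u) = (-3u - 8)·e^u. Since e^u > 0, the only critical point is u = -8/3.
P''(-8/3) has the same sign as -3 < 0, so this is a local maximum.
P(-8/3) = (3)·e^(-8/3) ≈ 0.2085.

-8/3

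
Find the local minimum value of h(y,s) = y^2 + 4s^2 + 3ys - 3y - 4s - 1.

∂h/∂y = 2y + 3s - 3 = 0 and ∂h/∂s = 3y + 8s - 4 = 0, so (y, s) = (12/7, -1/7).
The Hessian has h_{yy} = 2, h_{ss} = 8, h_{ys} = 3, giving D = 7 > 0 with h_{yy} > 0, so the point is a local minimum.
h(12/7, -1/7) = -23/7.

-23/7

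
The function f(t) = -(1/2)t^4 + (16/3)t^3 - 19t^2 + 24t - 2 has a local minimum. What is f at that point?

f'(t) = -2t^3 + 16t^2 - 38t + 24 = 0 at t = 1, 3, 4.
Second-derivative test with f''(t) = -6t^2 + 32t - 38: f''(1) = -12 < 0 ⇒ local maximum; f''(3) = 4 > 0 ⇒ local minimum; f''(4) = -6 < 0 ⇒ local maximum.
So the local minimum value is f(3) = 5/2.

5/2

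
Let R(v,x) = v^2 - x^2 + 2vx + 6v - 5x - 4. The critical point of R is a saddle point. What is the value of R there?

∂R/∂v = 2v + 2x + 6 = 0 and ∂R/∂x = 2v - 2x - 5 = 0, so (v, x) = (-1/4, -11/4).
The Hessian has R_{vv} = 2, R_{xx} = -2, R_{vx} = 2, giving D = -8 < 0, so the point is a saddle point.
R(-1/4, -11/4) = 17/8.

17/8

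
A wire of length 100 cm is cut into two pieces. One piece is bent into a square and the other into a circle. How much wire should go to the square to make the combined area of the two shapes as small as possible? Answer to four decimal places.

56.0099

Let x be the length used for the square. Square side x/4; circle radius (100−x)/(2π).
A(x) = (x/4)² + π·((100−x)/(2π))² = x²/16 + (100−x)²/(4π) for 0 ≤ x ≤ 100. A'(x) = x/8 − (100−x)/(2π) = 0 gives x = 4·100/(π+4) ≈ 56.0099.
A'' = 1/8 + 1/(2π) > 0, so this gives the minimum combined area; x ≈ 56.0099 cm to the square.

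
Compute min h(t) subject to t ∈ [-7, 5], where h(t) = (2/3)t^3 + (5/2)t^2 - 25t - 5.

Differentiating, h'(t) = 2t^2 + 5t - 25; which vanishes at t = -5 and t = 5/2.
Compare values at every candidate in [-7, 5]: h(-7) = 383/6,  h(-5) = 595/6,  h(5/2) = -995/24,  h(5) = 95/6.
The minimum over the interval is -995/24, attained at t = 5/2.

-995/24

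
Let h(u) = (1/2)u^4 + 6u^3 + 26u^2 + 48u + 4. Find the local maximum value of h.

-55/2

h'(u) = 2u^3 + 18u^2 + 52u + 48 = 0 at u = -4, -3, -2.
h''(u) = 6u^2 + 36u + 52. h''(-4) = 4 > 0 ⇒ local minimum; h''(-3) = -2 < 0 ⇒ local maximum; h''(-2) = 4 > 0 ⇒ local minimum.
So the local maximum value is h(-3) = -55/2.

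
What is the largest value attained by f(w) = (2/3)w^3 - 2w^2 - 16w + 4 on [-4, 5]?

68/3

Differentiating, f'(w) = 2w^2 - 4w - 16; which vanishes at w = -2 and w = 4.
Candidates: f(-4) = -20/3, f(-2) = 68/3, f(4) = -148/3, f(5) = -128/3.
Hence the absolute maximum is 68/3 at w = -2.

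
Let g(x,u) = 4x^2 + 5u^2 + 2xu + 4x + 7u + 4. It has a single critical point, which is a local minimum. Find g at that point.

∂g/∂x = 8x + 2u + 4 = 0 and ∂g/∂u = 2x + 10u + 7 = 0, so (x, u) = (-13/38, -12/19).
The Hessian has g_{xx} = 8, g_{uu} = 10, g_{xu} = 2, giving D = 76 > 0 with g_{xx} > 0, so the point is a local minimum.
g(-13/38, -12/19) = 21/19.

21/19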